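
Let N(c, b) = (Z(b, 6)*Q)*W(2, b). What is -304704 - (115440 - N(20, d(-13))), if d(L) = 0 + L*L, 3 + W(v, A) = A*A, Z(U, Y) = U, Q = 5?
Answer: 23711366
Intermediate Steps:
W(v, A) = -3 + A² (W(v, A) = -3 + A*A = -3 + A²)
d(L) = L² (d(L) = 0 + L² = L²)
N(c, b) = 5*b*(-3 + b²) (N(c, b) = (b*5)*(-3 + b²) = (5*b)*(-3 + b²) = 5*b*(-3 + b²))
-304704 - (115440 - N(20, d(-13))) = -304704 - (115440 - 5*(-13)²*(-3 + ((-13)²)²)) = -304704 - (115440 - 5*169*(-3 + 169²)) = -304704 - (115440 - 5*169*(-3 + 28561)) = -304704 - (115440 - 5*169*28558) = -304704 - (115440 - 1*24131510) = -304704 - (115440 - 24131510) = -304704 - 1*(-24016070) = -304704 + 24016070 = 23711366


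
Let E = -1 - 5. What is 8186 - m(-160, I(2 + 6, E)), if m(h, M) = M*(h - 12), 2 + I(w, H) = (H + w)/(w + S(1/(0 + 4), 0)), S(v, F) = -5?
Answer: 23870/3 ≈ 7956.7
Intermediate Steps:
E = -6
I(w, H) = -2 + (H + w)/(-5 + w) (I(w, H) = -2 + (H + w)/(w - 5) = -2 + (H + w)/(-5 + w))
m(h, M) = M*(-12 + h)
8186 - m(-160, I(2 + 6, E)) = 8186 - (10 - 6 - (2 + 6))/(-5 + (2 + 6))*(-12 - 160) = 8186 - (10 - 6 - 1*8)/(-5 + 8)*(-172) = 8186 - (10 - 6 - 8)/3*(-172) = 8186 - (⅓)*(-4)*(-172) = 8186 - (-4)*(-172)/3 = 8186 - 1*688/3 = 8186 - 688/3 = 23870/3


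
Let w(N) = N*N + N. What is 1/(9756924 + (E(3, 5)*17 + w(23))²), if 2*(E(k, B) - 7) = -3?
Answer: 4/40694377 ≈ 9.8294e-8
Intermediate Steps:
w(N) = N + N² (w(N) = N² + N = N + N²)
E(k, B) = 11/2 (E(k, B) = 7 + (½)*(-3) = 7 - 3/2 = 11/2)
1/(9756924 + (E(3, 5)*17 + w(23))²) = 1/(9756924 + ((11/2)*17 + 23*(1 + 23))²) = 1/(9756924 + (187/2 + 23*24)²) = 1/(9756924 + (187/2 + 552)²) = 1/(9756924 + (1291/2)²) = 1/(9756924 + 1666681/4) = 1/(40694377/4) = 4/40694377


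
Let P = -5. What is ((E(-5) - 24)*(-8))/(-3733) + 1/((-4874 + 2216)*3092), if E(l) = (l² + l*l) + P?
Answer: 1380710315/30679794888 ≈ 0.045004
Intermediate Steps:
E(l) = -5 + 2*l² (E(l) = (l² + l*l) - 5 = (l² + l²) - 5 = 2*l² - 5 = -5 + 2*l²)
((E(-5) - 24)*(-8))/(-3733) + 1/((-4874 + 2216)*3092) = (((-5 + 2*(-5)²) - 24)*(-8))/(-3733) + 1/((-4874 + 2216)*3092) = (((-5 + 2*25) - 24)*(-8))*(-1/3733) + (1/3092)/(-2658) = (((-5 + 50) - 24)*(-8))*(-1/3733) - 1/2658*1/3092 = ((45 - 24)*(-8))*(-1/3733) - 1/8218536 = (21*(-8))*(-1/3733) - 1/8218536 = -168*(-1/3733) - 1/8218536 = 168/3733 - 1/8218536 = 1380710315/30679794888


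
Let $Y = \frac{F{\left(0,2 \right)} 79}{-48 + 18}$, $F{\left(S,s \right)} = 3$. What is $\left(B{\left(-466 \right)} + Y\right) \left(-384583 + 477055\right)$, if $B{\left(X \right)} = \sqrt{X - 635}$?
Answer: $- \frac{3652644}{5} + 92472 i \sqrt{1101} \approx -7.3053 \cdot 10^{5} + 3.0683 \cdot 10^{6} i$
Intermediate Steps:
$B{\left(X \right)} = \sqrt{-635 + X}$
$Y = - \frac{79}{10}$ ($Y = \frac{3 \cdot 79}{-48 + 18} = \frac{237}{-30} = 237 \left(- \frac{1}{30}\right) = - \frac{79}{10} \approx -7.9$)
$\left(B{\left(-466 \right)} + Y\right) \left(-384583 + 477055\right) = \left(\sqrt{-635 - 466} - \frac{79}{10}\right) \left(-384583 + 477055\right) = \left(\sqrt{-1101} - \frac{79}{10}\right) 92472 = \left(i \sqrt{1101} - \frac{79}{10}\right) 92472 = \left(- \frac{79}{10} + i \sqrt{1101}\right) 92472 = - \frac{3652644}{5} + 92472 i \sqrt{1101}$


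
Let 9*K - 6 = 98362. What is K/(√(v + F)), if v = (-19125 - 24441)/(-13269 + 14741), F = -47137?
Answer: -393472*I*√1596872290/312431535 ≈ -50.326*I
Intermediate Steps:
v = -21783/736 (v = -43566/1472 = -43566*1/1472 = -21783/736 ≈ -29.596)
K = 98368/9 (K = ⅔ + (⅑)*98362 = ⅔ + 98362/9 = 98368/9 ≈ 10930.)
K/(√(v + F)) = 98368/(9*(√(-21783/736 - 47137))) = 98368/(9*(√(-34714615/736))) = 98368/(9*((I*√1596872290/184))) = 98368*(-4*I*√1596872290/34714615)/9 = -393472*I*√1596872290/312431535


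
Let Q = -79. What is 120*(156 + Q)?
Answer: 9240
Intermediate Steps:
120*(156 + Q) = 120*(156 - 79) = 120*77 = 9240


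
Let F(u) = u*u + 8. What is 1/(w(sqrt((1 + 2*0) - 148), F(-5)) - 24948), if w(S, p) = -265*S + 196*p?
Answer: I/(35*(-528*I + 53*sqrt(3))) ≈ -5.2525e-5 + 9.132e-6*I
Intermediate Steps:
F(u) = 8 + u**2 (F(u) = u**2 + 8 = 8 + u**2)
1/(w(sqrt((1 + 2*0) - 148), F(-5)) - 24948) = 1/((-265*sqrt((1 + 2*0) - 148) + 196*(8 + (-5)**2)) - 24948) = 1/((-265*sqrt((1 + 0) - 148) + 196*(8 + 25)) - 24948) = 1/((-265*sqrt(1 - 148) + 196*33) - 24948) = 1/((-1855*I*sqrt(3) + 6468) - 24948) = 1/((6468 - 1855*I*sqrt(3)) - 24948) = 1/(-18480 - 1855*I*sqrt(3))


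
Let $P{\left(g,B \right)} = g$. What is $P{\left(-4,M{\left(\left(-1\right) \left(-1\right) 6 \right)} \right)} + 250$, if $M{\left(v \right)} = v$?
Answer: $246$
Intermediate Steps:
$P{\left(-4,M{\left(\left(-1\right) \left(-1\right) 6 \right)} \right)} + 250 = -4 + 250 = 246$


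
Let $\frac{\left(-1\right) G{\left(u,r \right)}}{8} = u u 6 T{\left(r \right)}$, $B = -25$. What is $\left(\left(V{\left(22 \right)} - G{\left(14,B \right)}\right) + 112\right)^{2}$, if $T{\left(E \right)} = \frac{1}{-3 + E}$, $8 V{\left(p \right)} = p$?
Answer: $\frac{783225}{16} \approx 48952.0$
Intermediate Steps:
$V{\left(p \right)} = \frac{p}{8}$
$G{\left(u,r \right)} = - \frac{48 u^{2}}{-3 + r}$ ($G{\left(u,r \right)} = - 8 \frac{u u 6}{-3 + r} = - 8 \frac{u^{2} \cdot 6}{-3 + r} = - 8 \frac{6 u^{2}}{-3 + r} = - \frac{48 u^{2}}{-3 + r}$)
$\left(\left(V{\left(22 \right)} - G{\left(14,B \right)}\right) + 112\right)^{2} = \left(\left(\frac{1}{8} \cdot 22 - - \frac{48 \cdot 14^{2}}{-3 - 25}\right) + 112\right)^{2} = \left(\left(\frac{11}{4} - \left(-48\right) 196 \frac{1}{-28}\right) + 112\right)^{2} = \left(\left(\frac{11}{4} - \left(-48\right) 196 \left(- \frac{1}{28}\right)\right) + 112\right)^{2} = \left(\left(\frac{11}{4} - 336\right) + 112\right)^{2} = \left(- \frac{1333}{4} + 112\right)^{2} = \left(- \frac{885}{4}\right)^{2} = \frac{783225}{16}$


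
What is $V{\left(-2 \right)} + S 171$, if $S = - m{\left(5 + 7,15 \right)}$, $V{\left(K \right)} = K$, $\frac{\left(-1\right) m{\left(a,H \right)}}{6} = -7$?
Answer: $-7184$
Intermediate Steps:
$m{\left(a,H \right)} = 42$ ($m{\left(a,H \right)} = \left(-6\right) \left(-7\right) = 42$)
$S = -42$ ($S = \left(-1\right) 42 = -42$)
$V{\left(-2 \right)} + S 171 = -2 - 7182 = -7184$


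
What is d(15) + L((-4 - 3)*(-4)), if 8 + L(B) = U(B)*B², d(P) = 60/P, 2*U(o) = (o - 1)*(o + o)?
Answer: 592700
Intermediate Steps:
U(o) = o*(-1 + o) (U(o) = ((o - 1)*(o + o))/2 = ((-1 + o)*(2*o))/2 = (2*o*(-1 + o))/2 = o*(-1 + o))
L(B) = -8 + B³*(-1 + B) (L(B) = -8 + (B*(-1 + B))*B² = -8 + B³*(-1 + B))
d(15) + L((-4 - 3)*(-4)) = 60/15 + (-8 + ((-4 - 3)*(-4))³*(-1 + (-4 - 3)*(-4))) = 60*(1/15) + (-8 + (-7*(-4))³*(-1 - 7*(-4))) = 4 + (-8 + 28³*(-1 + 28)) = 4 + (-8 + 21952*27) = 4 + (-8 + 592704) = 4 + 592696 = 592700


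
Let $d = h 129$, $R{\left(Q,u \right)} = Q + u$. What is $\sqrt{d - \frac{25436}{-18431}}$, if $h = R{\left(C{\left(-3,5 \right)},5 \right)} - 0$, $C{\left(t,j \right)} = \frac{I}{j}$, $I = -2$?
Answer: $\frac{\sqrt{5051195897335}}{92155} \approx 24.388$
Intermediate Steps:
$C{\left(t,j \right)} = - \frac{2}{j}$
$h = \frac{23}{5}$ ($h = \left(- \frac{2}{5} + 5\right) - 0 = \left(\left(-2\right) \frac{1}{5} + 5\right) + 0 = \left(- \frac{2}{5} + 5\right) + 0 = \frac{23}{5} + 0 = \frac{23}{5} \approx 4.6$)
$d = \frac{2967}{5}$ ($d = \frac{23}{5} \cdot 129 = \frac{2967}{5} \approx 593.4$)
$\sqrt{d - \frac{25436}{-18431}} = \sqrt{\frac{2967}{5} - \frac{25436}{-18431}} = \sqrt{\frac{2967}{5} - - \frac{25436}{18431}} = \sqrt{\frac{2967}{5} + \frac{25436}{18431}} = \sqrt{\frac{54811957}{92155}} = \frac{\sqrt{5051195897335}}{92155}$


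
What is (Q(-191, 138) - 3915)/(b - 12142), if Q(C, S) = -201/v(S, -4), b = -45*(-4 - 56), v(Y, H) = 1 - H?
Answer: 9888/23605 ≈ 0.41889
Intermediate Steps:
b = 2700 (b = -45*(-60) = 2700)
Q(C, S) = -201/5 (Q(C, S) = -201/(1 - 1*(-4)) = -201/(1 + 4) = -201/5)
(Q(-191, 138) - 3915)/(b - 12142) = (-201/5 - 3915)/(2700 - 12142) = -19776/5/(-9442) = -19776/5*(-1/9442) = 9888/23605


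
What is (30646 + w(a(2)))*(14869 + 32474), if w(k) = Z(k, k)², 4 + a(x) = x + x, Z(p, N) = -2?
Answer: 1451062950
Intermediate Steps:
a(x) = -4 + 2*x (a(x) = -4 + (x + x) = -4 + 2*x)
w(k) = 4 (w(k) = (-2)² = 4)
(30646 + w(a(2)))*(14869 + 32474) = (30646 + 4)*(14869 + 32474) = 30650*47343 = 1451062950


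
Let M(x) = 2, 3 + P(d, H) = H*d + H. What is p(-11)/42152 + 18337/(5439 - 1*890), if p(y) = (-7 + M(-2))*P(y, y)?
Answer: 770507509/191749448 ≈ 4.0183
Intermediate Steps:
P(d, H) = -3 + H + H*d (P(d, H) = -3 + (H*d + H) = -3 + (H + H*d) = -3 + H + H*d)
p(y) = 15 - 5*y - 5*y² (p(y) = (-7 + 2)*(-3 + y + y*y) = -5*(-3 + y + y²) = 15 - 5*y - 5*y²)
p(-11)/42152 + 18337/(5439 - 1*890) = (15 - 5*(-11) - 5*(-11)²)/42152 + 18337/(5439 - 1*890) = (15 + 55 - 5*121)*(1/42152) + 18337/(5439 - 890) = (15 + 55 - 605)*(1/42152) + 18337/4549 = -535*1/42152 + 18337*(1/4549) = -535/42152 + 18337/4549 = 770507509/191749448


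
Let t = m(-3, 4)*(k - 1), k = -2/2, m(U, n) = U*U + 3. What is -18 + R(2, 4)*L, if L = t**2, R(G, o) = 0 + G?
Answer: 1134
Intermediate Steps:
R(G, o) = G
m(U, n) = 3 + U**2 (m(U, n) = U**2 + 3 = 3 + U**2)
k = -1 (k = -2*1/2 = -1)
t = -24 (t = (3 + (-3)**2)*(-1 - 1) = (3 + 9)*(-2) = 12*(-2) = -24)
L = 576 (L = (-24)**2 = 576)
-18 + R(2, 4)*L = -18 + 2*576 = -18 + 1152 = 1134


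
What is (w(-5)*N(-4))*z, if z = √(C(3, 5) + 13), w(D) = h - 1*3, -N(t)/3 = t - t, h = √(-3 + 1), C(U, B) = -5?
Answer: 0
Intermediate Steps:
h = I*√2 (h = √(-2) = I*√2 ≈ 1.4142*I)
N(t) = 0 (N(t) = -3*(t - t) = -3*0 = 0)
w(D) = -3 + I*√2 (w(D) = I*√2 - 1*3 = I*√2 - 3 = -3 + I*√2)
z = 2*√2 (z = √(-5 + 13) = √8 = 2*√2 ≈ 2.8284)
(w(-5)*N(-4))*z = ((-3 + I*√2)*0)*(2*√2) = 0*(2*√2) = 0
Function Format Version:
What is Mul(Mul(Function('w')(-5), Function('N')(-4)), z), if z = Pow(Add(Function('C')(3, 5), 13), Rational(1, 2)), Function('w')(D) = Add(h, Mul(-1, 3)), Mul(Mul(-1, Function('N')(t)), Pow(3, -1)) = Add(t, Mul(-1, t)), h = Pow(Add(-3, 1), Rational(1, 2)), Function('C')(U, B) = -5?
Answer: 0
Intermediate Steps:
h = Mul(I, Pow(2, Rational(1, 2))) (h = Pow(-2, Rational(1, 2)) = Mul(I, Pow(2, Rational(1, 2))) ≈ Mul(1.4142, I))
Function('N')(t) = 0 (Function('N')(t) = Mul(-3, Add(t, Mul(-1, t))) = Mul(-3, 0) = 0)
Function('w')(D) = Add(-3, Mul(I, Pow(2, Rational(1, 2)))) (Function('w')(D) = Add(Mul(I, Pow(2, Rational(1, 2))), Mul(-1, 3)) = Add(Mul(I, Pow(2, Rational(1, 2))), -3) = Add(-3, Mul(I, Pow(2, Rational(1, 2)))))
z = Mul(2, Pow(2, Rational(1, 2))) (z = Pow(Add(-5, 13), Rational(1, 2)) = Pow(8, Rational(1, 2)) = Mul(2, Pow(2, Rational(1, 2))) ≈ 2.8284)
Mul(Mul(Function('w')(-5), Function('N')(-4)), z) = Mul(Mul(Add(-3, Mul(I, Pow(2, Rational(1, 2)))), 0), Mul(2, Pow(2, Rational(1, 2)))) = Mul(0, Mul(2, Pow(2, Rational(1, 2)))) = 0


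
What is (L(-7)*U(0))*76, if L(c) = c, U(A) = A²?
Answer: 0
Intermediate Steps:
(L(-7)*U(0))*76 = -7*0²*76 = -7*0*76 = 0*76 = 0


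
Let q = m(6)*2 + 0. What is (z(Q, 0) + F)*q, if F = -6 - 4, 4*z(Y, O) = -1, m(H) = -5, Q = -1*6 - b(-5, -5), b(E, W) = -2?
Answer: 205/2 ≈ 102.50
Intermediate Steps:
Q = -4 (Q = -1*6 - 1*(-2) = -6 + 2 = -4)
z(Y, O) = -¼ (z(Y, O) = (¼)*(-1) = -¼)
q = -10 (q = -5*2 + 0 = -10 + 0 = -10)
F = -10
(z(Q, 0) + F)*q = (-¼ - 10)*(-10) = -41/4*(-10) = 205/2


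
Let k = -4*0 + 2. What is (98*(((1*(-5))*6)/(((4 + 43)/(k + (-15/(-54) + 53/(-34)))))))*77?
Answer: -8300600/2397 ≈ -3462.9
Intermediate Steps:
k = 2 (k = 0 + 2 = 2)
(98*(((1*(-5))*6)/(((4 + 43)/(k + (-15/(-54) + 53/(-34)))))))*77 = (98*(((1*(-5))*6)/(((4 + 43)/(2 + (-15/(-54) + 53/(-34)))))))*77 = (98*((-5*6)/((47/(2 + (-15*(-1/54) + 53*(-1/34)))))))*77 = (98*(-30/(47/(2 + (5/18 - 53/34)))))*77 = (98*(-30/(47/(2 - 196/153))))*77 = (98*(-30/(47/(110/153))))*77 = (98*(-30/(47*(153/110))))*77 = (98*(-30/7191/110))*77 = (98*(-30*110/7191))*77 = (98*(-1100/2397))*77 = -107800/2397*77 = -8300600/2397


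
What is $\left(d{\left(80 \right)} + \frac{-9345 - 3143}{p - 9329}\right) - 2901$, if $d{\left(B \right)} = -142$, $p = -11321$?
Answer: $- \frac{4487533}{1475} \approx -3042.4$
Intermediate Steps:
$\left(d{\left(80 \right)} + \frac{-9345 - 3143}{p - 9329}\right) - 2901 = \left(-142 + \frac{-9345 - 3143}{-11321 - 9329}\right) - 2901 = \left(-142 - \frac{12488}{-20650}\right) - 2901 = \left(-142 - - \frac{892}{1475}\right) - 2901 = \left(-142 + \frac{892}{1475}\right) - 2901 = - \frac{208558}{1475} - 2901 = - \frac{4487533}{1475}$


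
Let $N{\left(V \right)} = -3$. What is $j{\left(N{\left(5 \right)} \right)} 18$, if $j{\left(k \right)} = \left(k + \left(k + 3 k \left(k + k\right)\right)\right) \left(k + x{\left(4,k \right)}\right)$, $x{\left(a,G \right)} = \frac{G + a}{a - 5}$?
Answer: $-3456$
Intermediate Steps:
$x{\left(a,G \right)} = \frac{G + a}{-5 + a}$
$j{\left(k \right)} = - 24 k^{2} - 8 k$ ($j{\left(k \right)} = \left(k + \left(k + 3 k \left(k + k\right)\right)\right) \left(k + \frac{k + 4}{-5 + 4}\right) = \left(k + \left(k + 3 k 2 k\right)\right) \left(k + \frac{4 + k}{-1}\right) = \left(k + \left(k + 3 \cdot 2 k^{2}\right)\right) \left(k - \left(4 + k\right)\right) = \left(k + \left(k + 6 k^{2}\right)\right) \left(k - \left(4 + k\right)\right) = \left(2 k + 6 k^{2}\right) \left(-4\right) = - 24 k^{2} - 8 k$)
$j{\left(N{\left(5 \right)} \right)} 18 = 8 \left(-3\right) \left(-1 - -9\right) 18 = 8 \left(-3\right) \left(-1 + 9\right) 18 = 8 \left(-3\right) 8 \cdot 18 = \left(-192\right) 18 = -3456$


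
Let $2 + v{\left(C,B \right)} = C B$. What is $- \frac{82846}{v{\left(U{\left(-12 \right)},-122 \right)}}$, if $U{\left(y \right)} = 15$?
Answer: $\frac{41423}{916} \approx 45.222$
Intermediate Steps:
$v{\left(C,B \right)} = -2 + B C$ ($v{\left(C,B \right)} = -2 + C B = -2 + B C$)
$- \frac{82846}{v{\left(U{\left(-12 \right)},-122 \right)}} = - \frac{82846}{-2 - 1830} = - \frac{82846}{-1832} = \left(-82846\right) \left(- \frac{1}{1832}\right) = \frac{41423}{916}$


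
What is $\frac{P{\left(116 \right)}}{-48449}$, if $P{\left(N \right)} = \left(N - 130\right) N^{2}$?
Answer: $\frac{188384}{48449} \approx 3.8883$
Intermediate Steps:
$P{\left(N \right)} = N^{2} \left(-130 + N\right)$ ($P{\left(N \right)} = \left(N - 130\right) N^{2} = \left(-130 + N\right) N^{2} = N^{2} \left(-130 + N\right)$)
$\frac{P{\left(116 \right)}}{-48449} = \frac{116^{2} \left(-130 + 116\right)}{-48449} = 13456 \left(-14\right) \left(- \frac{1}{48449}\right) = \left(-188384\right) \left(- \frac{1}{48449}\right) = \frac{188384}{48449}$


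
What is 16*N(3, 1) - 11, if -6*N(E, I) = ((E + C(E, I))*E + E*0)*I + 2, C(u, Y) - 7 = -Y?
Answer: -265/3 ≈ -88.333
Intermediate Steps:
C(u, Y) = 7 - Y
N(E, I) = -⅓ - E*I*(7 + E - I)/6 (N(E, I) = -(((E + (7 - I))*E + E*0)*I + 2)/6 = -(((7 + E - I)*E + 0)*I + 2)/6 = -((E*(7 + E - I) + 0)*I + 2)/6 = -((E*(7 + E - I))*I + 2)/6 = -(E*I*(7 + E - I) + 2)/6 = -(2 + E*I*(7 + E - I))/6 = -⅓ - E*I*(7 + E - I)/6)
16*N(3, 1) - 11 = 16*(-⅓ - ⅙*1*3² + (⅙)*3*1*(-7 + 1)) - 11 = 16*(-⅓ - ⅙*1*9 + (⅙)*3*1*(-6)) - 11 = 16*(-⅓ - 3/2 - 3) - 11 = 16*(-29/6) - 11 = -232/3 - 11 = -265/3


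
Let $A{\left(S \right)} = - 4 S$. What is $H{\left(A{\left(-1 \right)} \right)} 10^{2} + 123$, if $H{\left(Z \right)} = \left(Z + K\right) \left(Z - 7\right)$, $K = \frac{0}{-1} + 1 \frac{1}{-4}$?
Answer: $-1002$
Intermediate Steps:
$K = - \frac{1}{4}$ ($K = 0 \left(-1\right) + 1 \left(- \frac{1}{4}\right) = 0 - \frac{1}{4} = - \frac{1}{4} \approx -0.25$)
$H{\left(Z \right)} = \left(-7 + Z\right) \left(- \frac{1}{4} + Z\right)$ ($H{\left(Z \right)} = \left(Z - \frac{1}{4}\right) \left(Z - 7\right) = \left(- \frac{1}{4} + Z\right) \left(-7 + Z\right) = \left(-7 + Z\right) \left(- \frac{1}{4} + Z\right)$)
$H{\left(A{\left(-1 \right)} \right)} 10^{2} + 123 = \left(\frac{7}{4} + \left(\left(-4\right) \left(-1\right)\right)^{2} - \frac{29 \left(\left(-4\right) \left(-1\right)\right)}{4}\right) 10^{2} + 123 = \left(\frac{7}{4} + 4^{2} - 29\right) 100 + 123 = \left(\frac{7}{4} + 16 - 29\right) 100 + 123 = \left(- \frac{45}{4}\right) 100 + 123 = -1125 + 123 = -1002$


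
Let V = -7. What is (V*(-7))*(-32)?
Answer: -1568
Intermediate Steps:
(V*(-7))*(-32) = -7*(-7)*(-32) = 49*(-32) = -1568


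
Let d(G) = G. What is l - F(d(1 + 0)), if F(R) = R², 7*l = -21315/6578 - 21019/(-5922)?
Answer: -65162215/68171103 ≈ -0.95586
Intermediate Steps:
l = 3008888/68171103 (l = (-21315/6578 - 21019/(-5922))/7 = (-21315*1/6578 - 21019*(-1/5922))/7 = (-21315/6578 + 21019/5922)/7 = (⅐)*(3008888/9738729) = 3008888/68171103 ≈ 0.044137)
l - F(d(1 + 0)) = 3008888/68171103 - (1 + 0)² = 3008888/68171103 - 1*1² = 3008888/68171103 - 1*1 = 3008888/68171103 - 1 = -65162215/68171103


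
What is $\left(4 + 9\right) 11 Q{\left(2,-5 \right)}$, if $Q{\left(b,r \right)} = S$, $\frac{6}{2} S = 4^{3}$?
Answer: $\frac{9152}{3} \approx 3050.7$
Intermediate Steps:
$S = \frac{64}{3}$ ($S = \frac{4^{3}}{3} = \frac{1}{3} \cdot 64 = \frac{64}{3} \approx 21.333$)
$Q{\left(b,r \right)} = \frac{64}{3}$
$\left(4 + 9\right) 11 Q{\left(2,-5 \right)} = \left(4 + 9\right) 11 \cdot \frac{64}{3} = 13 \cdot 11 \cdot \frac{64}{3} = 143 \cdot \frac{64}{3} = \frac{9152}{3}$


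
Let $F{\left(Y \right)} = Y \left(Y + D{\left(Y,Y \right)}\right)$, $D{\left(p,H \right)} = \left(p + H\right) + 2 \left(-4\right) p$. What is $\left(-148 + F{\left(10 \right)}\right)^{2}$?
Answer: $419904$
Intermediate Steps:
$D{\left(p,H \right)} = H - 7 p$ ($D{\left(p,H \right)} = \left(H + p\right) - 8 p = H - 7 p$)
$F{\left(Y \right)} = - 5 Y^{2}$ ($F{\left(Y \right)} = Y \left(Y + \left(Y - 7 Y\right)\right) = Y \left(Y - 6 Y\right) = Y \left(- 5 Y\right) = - 5 Y^{2}$)
$\left(-148 + F{\left(10 \right)}\right)^{2} = \left(-148 - 5 \cdot 10^{2}\right)^{2} = \left(-148 - 500\right)^{2} = \left(-648\right)^{2} = 419904$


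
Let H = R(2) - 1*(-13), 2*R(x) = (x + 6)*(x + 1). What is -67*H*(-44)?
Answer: 73700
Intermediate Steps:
R(x) = (1 + x)*(6 + x)/2 (R(x) = ((x + 6)*(x + 1))/2 = ((6 + x)*(1 + x))/2 = ((1 + x)*(6 + x))/2 = (1 + x)*(6 + x)/2)
H = 25 (H = (3 + (½)*2² + (7/2)*2) - 1*(-13) = (3 + (½)*4 + 7) + 13 = (3 + 2 + 7) + 13 = 12 + 13 = 25)
-67*H*(-44) = -67*25*(-44) = -1675*(-44) = 73700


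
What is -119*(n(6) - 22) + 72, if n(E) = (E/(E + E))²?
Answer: 10641/4 ≈ 2660.3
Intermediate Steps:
n(E) = ¼ (n(E) = (E/((2*E)))² = (E*(1/(2*E)))² = (½)² = ¼)
-119*(n(6) - 22) + 72 = -119*(¼ - 22) + 72 = -119*(-87/4) + 72 = 10353/4 + 72 = 10641/4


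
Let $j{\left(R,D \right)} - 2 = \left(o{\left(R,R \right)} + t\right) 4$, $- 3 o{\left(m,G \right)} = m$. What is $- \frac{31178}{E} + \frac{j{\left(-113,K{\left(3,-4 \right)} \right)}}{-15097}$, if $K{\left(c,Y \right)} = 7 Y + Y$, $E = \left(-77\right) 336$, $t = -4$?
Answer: $\frac{33368459}{27899256} \approx 1.196$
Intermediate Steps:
$o{\left(m,G \right)} = - \frac{m}{3}$
$E = -25872$
$K{\left(c,Y \right)} = 8 Y$
$j{\left(R,D \right)} = -14 - \frac{4 R}{3}$ ($j{\left(R,D \right)} = 2 + \left(- \frac{R}{3} - 4\right) 4 = 2 + \left(-4 - \frac{R}{3}\right) 4 = 2 - \left(16 + \frac{4 R}{3}\right) = -14 - \frac{4 R}{3}$)
$- \frac{31178}{E} + \frac{j{\left(-113,K{\left(3,-4 \right)} \right)}}{-15097} = - \frac{31178}{-25872} + \frac{-14 - - \frac{452}{3}}{-15097} = \left(-31178\right) \left(- \frac{1}{25872}\right) + \left(-14 + \frac{452}{3}\right) \left(- \frac{1}{15097}\right) = \frac{2227}{1848} + \frac{410}{3} \left(- \frac{1}{15097}\right) = \frac{2227}{1848} - \frac{410}{45291} = \frac{33368459}{27899256}$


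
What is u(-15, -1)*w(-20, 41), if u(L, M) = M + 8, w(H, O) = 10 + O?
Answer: 357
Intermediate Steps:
u(L, M) = 8 + M
u(-15, -1)*w(-20, 41) = (8 - 1)*(10 + 41) = 7*51 = 357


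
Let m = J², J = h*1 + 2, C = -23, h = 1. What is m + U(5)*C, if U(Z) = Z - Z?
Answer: 9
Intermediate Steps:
U(Z) = 0
J = 3 (J = 1*1 + 2 = 1 + 2 = 3)
m = 9 (m = 3² = 9)
m + U(5)*C = 9 + 0*(-23) = 9 + 0 = 9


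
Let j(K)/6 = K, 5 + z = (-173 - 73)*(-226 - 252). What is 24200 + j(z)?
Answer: 729698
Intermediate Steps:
z = 117583 (z = -5 + (-173 - 73)*(-226 - 252) = -5 - 246*(-478) = -5 + 117588 = 117583)
j(K) = 6*K
24200 + j(z) = 24200 + 6*117583 = 24200 + 705498 = 729698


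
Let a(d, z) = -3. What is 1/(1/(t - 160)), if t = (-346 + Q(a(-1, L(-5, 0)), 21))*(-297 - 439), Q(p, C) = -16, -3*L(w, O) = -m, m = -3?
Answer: 266272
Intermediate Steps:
L(w, O) = -1 (L(w, O) = -(-1)*(-3)/3 = -1/3*3 = -1)
t = 266432 (t = (-346 - 16)*(-297 - 439) = -362*(-736) = 266432)
1/(1/(t - 160)) = 1/(1/(266432 - 160)) = 1/(1/266272) = 266272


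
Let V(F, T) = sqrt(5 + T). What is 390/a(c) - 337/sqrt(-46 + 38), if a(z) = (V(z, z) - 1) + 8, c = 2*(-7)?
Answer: 1365/29 - 585*I/29 + 337*I*sqrt(2)/4 ≈ 47.069 + 98.975*I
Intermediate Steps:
c = -14
a(z) = 7 + sqrt(5 + z) (a(z) = (sqrt(5 + z) - 1) + 8 = (-1 + sqrt(5 + z)) + 8 = 7 + sqrt(5 + z))
390/a(c) - 337/sqrt(-46 + 38) = 390/(7 + sqrt(5 - 14)) - 337/sqrt(-46 + 38) = 390/(7 + sqrt(-9)) - 337*(-I*sqrt(2)/4) = 390/(7 + 3*I) - 337*(-I*sqrt(2)/4) = 390*((7 - 3*I)/58) - (-337)*I*sqrt(2)/4 = 195*(7 - 3*I)/29 + 337*I*sqrt(2)/4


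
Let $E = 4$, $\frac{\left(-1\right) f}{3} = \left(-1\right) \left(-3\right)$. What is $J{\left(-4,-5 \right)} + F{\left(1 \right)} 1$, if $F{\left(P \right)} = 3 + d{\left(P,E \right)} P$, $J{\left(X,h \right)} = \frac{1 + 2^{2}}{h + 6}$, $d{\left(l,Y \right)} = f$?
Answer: $-1$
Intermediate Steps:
$f = -9$ ($f = - 3 \left(\left(-1\right) \left(-3\right)\right) = \left(-3\right) 3 = -9$)
$d{\left(l,Y \right)} = -9$
$J{\left(X,h \right)} = \frac{5}{6 + h}$ ($J{\left(X,h \right)} = \frac{1 + 4}{6 + h} = \frac{5}{6 + h}$)
$F{\left(P \right)} = 3 - 9 P$
$J{\left(-4,-5 \right)} + F{\left(1 \right)} 1 = \frac{5}{6 - 5} + \left(3 - 9\right) 1 = \frac{5}{1} + \left(3 - 9\right) 1 = 5 \cdot 1 - 6 = 5 - 6 = -1$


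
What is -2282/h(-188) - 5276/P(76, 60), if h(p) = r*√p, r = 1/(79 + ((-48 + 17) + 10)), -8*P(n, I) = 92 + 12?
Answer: 5276/13 + 66178*I*√47/47 ≈ 405.85 + 9653.0*I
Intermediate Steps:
P(n, I) = -13 (P(n, I) = -(92 + 12)/8 = -⅛*104 = -13)
r = 1/58 (r = 1/(79 + (-31 + 10)) = 1/(79 - 21) = 1/58 ≈ 0.017241)
h(p) = √p/58
-2282/h(-188) - 5276/P(76, 60) = -2282*(-29*I*√47/47) - 5276/(-13) = -2282*(-29*I*√47/47) - 5276*(-1/13) = -2282*(-29*I*√47/47) + 5276/13 = -(-66178)*I*√47/47 + 5276/13 = 66178*I*√47/47 + 5276/13 = 5276/13 + 66178*I*√47/47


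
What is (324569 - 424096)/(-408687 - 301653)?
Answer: 99527/710340 ≈ 0.14011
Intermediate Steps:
(324569 - 424096)/(-408687 - 301653) = -99527/(-710340) = -99527*(-1/710340) = 99527/710340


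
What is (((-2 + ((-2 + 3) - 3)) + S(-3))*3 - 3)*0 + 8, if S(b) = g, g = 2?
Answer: 8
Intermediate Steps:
S(b) = 2
(((-2 + ((-2 + 3) - 3)) + S(-3))*3 - 3)*0 + 8 = (((-2 + ((-2 + 3) - 3)) + 2)*3 - 3)*0 + 8 = (((-2 + (1 - 3)) + 2)*3 - 3)*0 + 8 = (((-2 - 2) + 2)*3 - 3)*0 + 8 = ((-4 + 2)*3 - 3)*0 + 8 = (-2*3 - 3)*0 + 8 = (-6 - 3)*0 + 8 = -9*0 + 8 = 0 + 8 = 8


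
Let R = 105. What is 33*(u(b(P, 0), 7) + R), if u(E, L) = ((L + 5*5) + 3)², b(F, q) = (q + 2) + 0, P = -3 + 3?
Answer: 43890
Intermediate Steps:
P = 0
b(F, q) = 2 + q (b(F, q) = (2 + q) + 0 = 2 + q)
u(E, L) = (28 + L)² (u(E, L) = ((L + 25) + 3)² = ((25 + L) + 3)² = (28 + L)²)
33*(u(b(P, 0), 7) + R) = 33*((28 + 7)² + 105) = 33*(35² + 105) = 33*(1225 + 105) = 33*1330 = 43890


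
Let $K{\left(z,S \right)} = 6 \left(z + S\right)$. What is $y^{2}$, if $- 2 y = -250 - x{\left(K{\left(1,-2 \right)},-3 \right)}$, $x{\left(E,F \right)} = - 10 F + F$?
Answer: $\frac{76729}{4} \approx 19182.0$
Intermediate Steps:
$K{\left(z,S \right)} = 6 S + 6 z$ ($K{\left(z,S \right)} = 6 \left(S + z\right) = 6 S + 6 z$)
$x{\left(E,F \right)} = - 9 F$
$y = \frac{277}{2}$ ($y = - \frac{-250 - \left(-9\right) \left(-3\right)}{2} = - \frac{-250 - 27}{2} = \left(- \frac{1}{2}\right) \left(-277\right) = \frac{277}{2} \approx 138.5$)
$y^{2} = \left(\frac{277}{2}\right)^{2} = \frac{76729}{4}$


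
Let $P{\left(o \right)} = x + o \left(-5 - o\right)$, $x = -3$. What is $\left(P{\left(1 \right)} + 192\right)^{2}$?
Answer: $33489$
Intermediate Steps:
$P{\left(o \right)} = -3 + o \left(-5 - o\right)$
$\left(P{\left(1 \right)} + 192\right)^{2} = \left(\left(-3 - 1^{2} - 5\right) + 192\right)^{2} = \left(\left(-3 - 1 - 5\right) + 192\right)^{2} = \left(-9 + 192\right)^{2} = 183^{2} = 33489$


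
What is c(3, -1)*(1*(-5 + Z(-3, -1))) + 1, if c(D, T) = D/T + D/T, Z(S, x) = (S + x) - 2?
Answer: 67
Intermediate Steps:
Z(S, x) = -2 + S + x
c(D, T) = 2*D/T
c(3, -1)*(1*(-5 + Z(-3, -1))) + 1 = (2*3/(-1))*(1*(-5 + (-2 - 3 - 1))) + 1 = (2*3*(-1))*(1*(-5 - 6)) + 1 = -6*(-11) + 1 = 66 + 1 = 67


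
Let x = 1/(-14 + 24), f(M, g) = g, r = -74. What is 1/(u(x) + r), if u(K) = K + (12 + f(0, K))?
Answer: -5/309 ≈ -0.016181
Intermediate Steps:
x = 1/10 ≈ 0.10000
u(K) = 12 + 2*K (u(K) = K + (12 + K) = 12 + 2*K)
1/(u(x) + r) = 1/((12 + 2*(1/10)) - 74) = 1/((12 + 1/5) - 74) = 1/(61/5 - 74) = 1/(-309/5) = -5/309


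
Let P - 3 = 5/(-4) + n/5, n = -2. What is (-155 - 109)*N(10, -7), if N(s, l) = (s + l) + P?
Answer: -5742/5 ≈ -1148.4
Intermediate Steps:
P = 27/20 (P = 3 + (5/(-4) - 2/5) = 3 + (5*(-¼) - 2*⅕) = 3 + (-5/4 - ⅖) = 3 - 33/20 = 27/20 ≈ 1.3500)
N(s, l) = 27/20 + l + s (N(s, l) = (s + l) + 27/20 = (l + s) + 27/20 = 27/20 + l + s)
(-155 - 109)*N(10, -7) = (-155 - 109)*(27/20 - 7 + 10) = -264*87/20 = -5742/5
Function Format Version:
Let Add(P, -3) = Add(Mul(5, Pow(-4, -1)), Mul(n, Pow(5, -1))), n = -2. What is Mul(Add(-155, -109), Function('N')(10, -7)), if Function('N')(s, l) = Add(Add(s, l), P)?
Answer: Rational(-5742, 5) ≈ -1148.4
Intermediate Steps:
P = Rational(27, 20) (P = Add(3, Add(Mul(5, Pow(-4, -1)), Mul(-2, Pow(5, -1)))) = Add(3, Add(Mul(5, Rational(-1, 4)), Mul(-2, Rational(1, 5)))) = Add(3, Add(Rational(-5, 4), Rational(-2, 5))) = Add(3, Rational(-33, 20)) = Rational(27, 20) ≈ 1.3500)
Function('N')(s, l) = Add(Rational(27, 20), l, s) (Function('N')(s, l) = Add(Add(s, l), Rational(27, 20)) = Add(Add(l, s), Rational(27, 20)) = Add(Rational(27, 20), l, s))
Mul(Add(-155, -109), Function('N')(10, -7)) = Mul(Add(-155, -109), Add(Rational(27, 20), -7, 10)) = Mul(-264, Rational(87, 20)) = Rational(-5742, 5)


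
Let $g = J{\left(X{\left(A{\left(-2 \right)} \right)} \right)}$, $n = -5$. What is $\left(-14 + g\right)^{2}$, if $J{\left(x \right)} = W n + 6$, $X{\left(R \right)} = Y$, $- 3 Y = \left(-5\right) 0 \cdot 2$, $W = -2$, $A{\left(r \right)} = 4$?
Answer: $4$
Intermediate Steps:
$Y = 0$ ($Y = - \frac{\left(-5\right) 0 \cdot 2}{3} = - \frac{0 \cdot 2}{3} = \left(- \frac{1}{3}\right) 0 = 0$)
$X{\left(R \right)} = 0$
$J{\left(x \right)} = 16$ ($J{\left(x \right)} = \left(-2\right) \left(-5\right) + 6 = 10 + 6 = 16$)
$g = 16$
$\left(-14 + g\right)^{2} = \left(-14 + 16\right)^{2} = 2^{2} = 4$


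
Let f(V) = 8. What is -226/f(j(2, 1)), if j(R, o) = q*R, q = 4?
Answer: -113/4 ≈ -28.250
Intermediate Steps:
j(R, o) = 4*R
-226/f(j(2, 1)) = -226/8 = -226*⅛ = -113/4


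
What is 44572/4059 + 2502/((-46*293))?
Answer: 26844809/2486691 ≈ 10.795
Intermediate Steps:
44572/4059 + 2502/((-46*293)) = 44572*(1/4059) + 2502/(-13478) = 4052/369 + 2502*(-1/13478) = 4052/369 - 1251/6739 = 26844809/2486691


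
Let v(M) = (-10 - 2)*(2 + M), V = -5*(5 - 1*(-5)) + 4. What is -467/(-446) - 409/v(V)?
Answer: 32081/117744 ≈ 0.27246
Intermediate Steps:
V = -46 (V = -5*(5 + 5) + 4 = -5*10 + 4 = -50 + 4 = -46)
v(M) = -24 - 12*M (v(M) = -12*(2 + M) = -24 - 12*M)
-467/(-446) - 409/v(V) = -467/(-446) - 409/(-24 - 12*(-46)) = -467*(-1/446) - 409/(-24 + 552) = 467/446 - 409/528 = 32081/117744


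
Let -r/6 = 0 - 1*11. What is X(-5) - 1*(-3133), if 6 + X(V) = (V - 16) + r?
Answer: 3172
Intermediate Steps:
r = 66 (r = -6*(0 - 1*11) = -6*(0 - 11) = -6*(-11) = 66)
X(V) = 44 + V (X(V) = -6 + ((V - 16) + 66) = -6 + ((-16 + V) + 66) = -6 + (50 + V) = 44 + V)
X(-5) - 1*(-3133) = (44 - 5) - 1*(-3133) = 39 + 3133 = 3172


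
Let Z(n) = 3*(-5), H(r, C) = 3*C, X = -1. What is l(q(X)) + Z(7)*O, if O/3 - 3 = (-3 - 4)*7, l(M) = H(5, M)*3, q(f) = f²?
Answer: 2079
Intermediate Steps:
l(M) = 9*M (l(M) = (3*M)*3 = 9*M)
O = -138 (O = 9 + 3*((-3 - 4)*7) = 9 + 3*(-7*7) = 9 + 3*(-49) = 9 - 147 = -138)
Z(n) = -15
l(q(X)) + Z(7)*O = 9*(-1)² - 15*(-138) = 9*1 + 2070 = 9 + 2070 = 2079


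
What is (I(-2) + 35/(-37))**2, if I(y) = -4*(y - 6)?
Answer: 1320201/1369 ≈ 964.35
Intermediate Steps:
I(y) = 24 - 4*y (I(y) = -4*(-6 + y) = 24 - 4*y)
(I(-2) + 35/(-37))**2 = ((24 - 4*(-2)) + 35/(-37))**2 = ((24 + 8) + 35*(-1/37))**2 = (32 - 35/37)**2 = (1149/37)**2 = 1320201/1369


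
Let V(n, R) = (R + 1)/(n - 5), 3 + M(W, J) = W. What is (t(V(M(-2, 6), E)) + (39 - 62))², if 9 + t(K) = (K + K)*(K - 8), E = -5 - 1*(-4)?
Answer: 1024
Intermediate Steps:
M(W, J) = -3 + W
E = -1 (E = -5 + 4 = -1)
V(n, R) = (1 + R)/(-5 + n)
t(K) = -9 + 2*K*(-8 + K) (t(K) = -9 + (K + K)*(K - 8) = -9 + (2*K)*(-8 + K) = -9 + 2*K*(-8 + K))
(t(V(M(-2, 6), E)) + (39 - 62))² = ((-9 - 16*(1 - 1)/(-5 + (-3 - 2)) + 2*((1 - 1)/(-5 + (-3 - 2)))²) + (39 - 62))² = ((-9 - 16*0/(-5 - 5) + 2*(0/(-5 - 5))²) - 23)² = ((-9 - 16*0/(-10) + 2*(0/(-10))²) - 23)² = ((-9 - (-8)*0/5 + 2*(-⅒*0)²) - 23)² = ((-9 - 16*0 + 2*0²) - 23)² = ((-9 + 0 + 2*0) - 23)² = ((-9 + 0 + 0) - 23)² = (-9 - 23)² = (-32)² = 1024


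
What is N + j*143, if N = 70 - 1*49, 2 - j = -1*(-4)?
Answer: -265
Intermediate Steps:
j = -2 (j = 2 - (-1)*(-4) = 2 - 1*4 = 2 - 4 = -2)
N = 21 (N = 70 - 49 = 21)
N + j*143 = 21 - 2*143 = 21 - 286 = -265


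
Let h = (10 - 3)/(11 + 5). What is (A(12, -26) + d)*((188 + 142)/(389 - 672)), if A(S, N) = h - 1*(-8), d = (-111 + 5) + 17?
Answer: 212685/2264 ≈ 93.942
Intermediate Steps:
h = 7/16 ≈ 0.43750
d = -89 (d = -106 + 17 = -89)
A(S, N) = 135/16 (A(S, N) = 7/16 - 1*(-8) = 7/16 + 8 = 135/16)
(A(12, -26) + d)*((188 + 142)/(389 - 672)) = (135/16 - 89)*((188 + 142)/(389 - 672)) = -212685/(8*(-283)) = -212685*(-1)/(8*283) = -1289/16*(-330/283) = 212685/2264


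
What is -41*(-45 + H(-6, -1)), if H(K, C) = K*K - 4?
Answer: 533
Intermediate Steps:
H(K, C) = -4 + K² (H(K, C) = K² - 4 = -4 + K²)
-41*(-45 + H(-6, -1)) = -41*(-45 + (-4 + (-6)²)) = -41*(-45 + (-4 + 36)) = -41*(-45 + 32) = -41*(-13) = 533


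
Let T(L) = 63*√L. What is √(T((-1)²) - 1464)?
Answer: I*√1401 ≈ 37.43*I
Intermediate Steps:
√(T((-1)²) - 1464) = √(63*√((-1)²) - 1464) = √(63*√1 - 1464) = √(63*1 - 1464) = √(63 - 1464) = √(-1401) = I*√1401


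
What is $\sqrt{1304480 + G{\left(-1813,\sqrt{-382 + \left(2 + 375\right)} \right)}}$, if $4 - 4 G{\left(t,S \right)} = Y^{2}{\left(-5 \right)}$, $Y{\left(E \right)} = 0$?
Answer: $\sqrt{1304481} \approx 1142.1$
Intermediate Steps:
$G{\left(t,S \right)} = 1$ ($G{\left(t,S \right)} = 1 - \frac{0^{2}}{4} = 1 - 0 = 1 + 0 = 1$)
$\sqrt{1304480 + G{\left(-1813,\sqrt{-382 + \left(2 + 375\right)} \right)}} = \sqrt{1304480 + 1} = \sqrt{1304481}$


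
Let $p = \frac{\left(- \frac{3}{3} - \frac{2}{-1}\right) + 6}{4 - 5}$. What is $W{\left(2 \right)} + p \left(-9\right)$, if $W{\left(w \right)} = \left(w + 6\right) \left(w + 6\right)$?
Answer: $127$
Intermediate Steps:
$p = -7$ ($p = \frac{\left(\left(-3\right) \frac{1}{3} - -2\right) + 6}{-1} = \left(\left(-1 + 2\right) + 6\right) \left(-1\right) = \left(1 + 6\right) \left(-1\right) = 7 \left(-1\right) = -7$)
$W{\left(w \right)} = \left(6 + w\right)^{2}$ ($W{\left(w \right)} = \left(6 + w\right) \left(6 + w\right) = \left(6 + w\right)^{2}$)
$W{\left(2 \right)} + p \left(-9\right) = \left(6 + 2\right)^{2} - -63 = 8^{2} + 63 = 64 + 63 = 127$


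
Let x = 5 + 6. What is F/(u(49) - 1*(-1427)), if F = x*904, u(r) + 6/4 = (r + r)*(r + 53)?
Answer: 19888/22843 ≈ 0.87064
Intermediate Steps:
u(r) = -3/2 + 2*r*(53 + r) (u(r) = -3/2 + (r + r)*(r + 53) = -3/2 + (2*r)*(53 + r) = -3/2 + 2*r*(53 + r))
x = 11
F = 9944 (F = 11*904 = 9944)
F/(u(49) - 1*(-1427)) = 9944/((-3/2 + 2*49² + 106*49) - 1*(-1427)) = 9944/((-3/2 + 2*2401 + 5194) + 1427) = 9944/((-3/2 + 4802 + 5194) + 1427) = 9944/(19989/2 + 1427) = 9944/(22843/2) = 9944*(2/22843) = 19888/22843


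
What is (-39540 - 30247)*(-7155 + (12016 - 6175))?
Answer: 91700118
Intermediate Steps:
(-39540 - 30247)*(-7155 + (12016 - 6175)) = -69787*(-7155 + 5841) = -69787*(-1314) = 91700118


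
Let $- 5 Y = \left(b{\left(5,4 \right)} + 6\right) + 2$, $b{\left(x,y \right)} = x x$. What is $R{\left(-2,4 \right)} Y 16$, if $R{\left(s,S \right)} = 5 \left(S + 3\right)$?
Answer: $-3696$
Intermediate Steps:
$b{\left(x,y \right)} = x^{2}$
$Y = - \frac{33}{5}$ ($Y = - \frac{\left(5^{2} + 6\right) + 2}{5} = - \frac{\left(25 + 6\right) + 2}{5} = - \frac{31 + 2}{5} = \left(- \frac{1}{5}\right) 33 = - \frac{33}{5} \approx -6.6$)
$R{\left(s,S \right)} = 15 + 5 S$ ($R{\left(s,S \right)} = 5 \left(3 + S\right) = 15 + 5 S$)
$R{\left(-2,4 \right)} Y 16 = \left(15 + 5 \cdot 4\right) \left(- \frac{33}{5}\right) 16 = \left(15 + 20\right) \left(- \frac{33}{5}\right) 16 = 35 \left(- \frac{33}{5}\right) 16 = \left(-231\right) 16 = -3696$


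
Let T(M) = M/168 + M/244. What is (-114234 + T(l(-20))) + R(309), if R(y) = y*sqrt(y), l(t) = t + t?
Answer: -146334269/1281 + 309*sqrt(309) ≈ -1.0880e+5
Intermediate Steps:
l(t) = 2*t
T(M) = 103*M/10248 (T(M) = M*(1/168) + M*(1/244) = M/168 + M/244 = 103*M/10248)
R(y) = y**(3/2)
(-114234 + T(l(-20))) + R(309) = (-114234 + 103*(2*(-20))/10248) + 309**(3/2) = (-114234 + (103/10248)*(-40)) + 309*sqrt(309) = (-114234 - 515/1281) + 309*sqrt(309) = -146334269/1281 + 309*sqrt(309)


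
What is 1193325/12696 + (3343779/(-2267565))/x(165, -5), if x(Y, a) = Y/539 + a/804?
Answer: 3366471269650279/37793566323400 ≈ 89.075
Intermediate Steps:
x(Y, a) = Y/539 + a/804 (x(Y, a) = Y*(1/539) + a*(1/804) = Y/539 + a/804)
1193325/12696 + (3343779/(-2267565))/x(165, -5) = 1193325/12696 + (3343779/(-2267565))/((1/539)*165 + (1/804)*(-5)) = 1193325*(1/12696) + (3343779*(-1/2267565))/(15/49 - 5/804) = 397775/4232 - 1114593/(755855*11815/39396) = 397775/4232 - 1114593/755855*39396/11815 = 397775/4232 - 43910505828/8930426825 = 3366471269650279/37793566323400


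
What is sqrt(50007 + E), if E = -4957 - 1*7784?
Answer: sqrt(37266) ≈ 193.04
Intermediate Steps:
E = -12741 (E = -4957 - 7784 = -12741)
sqrt(50007 + E) = sqrt(50007 - 12741) = sqrt(37266)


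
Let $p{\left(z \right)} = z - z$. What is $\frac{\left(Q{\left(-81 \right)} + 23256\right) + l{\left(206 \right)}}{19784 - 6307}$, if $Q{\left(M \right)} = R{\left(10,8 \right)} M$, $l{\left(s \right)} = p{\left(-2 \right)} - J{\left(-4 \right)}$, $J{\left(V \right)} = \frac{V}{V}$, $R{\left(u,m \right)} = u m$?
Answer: $\frac{16775}{13477} \approx 1.2447$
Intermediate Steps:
$p{\left(z \right)} = 0$
$R{\left(u,m \right)} = m u$
$J{\left(V \right)} = 1$
$l{\left(s \right)} = -1$ ($l{\left(s \right)} = 0 - 1 = -1$)
$Q{\left(M \right)} = 80 M$ ($Q{\left(M \right)} = 8 \cdot 10 M = 80 M$)
$\frac{\left(Q{\left(-81 \right)} + 23256\right) + l{\left(206 \right)}}{19784 - 6307} = \frac{\left(80 \left(-81\right) + 23256\right) - 1}{19784 - 6307} = \frac{\left(-6480 + 23256\right) - 1}{13477} = \left(16776 - 1\right) \frac{1}{13477} = 16775 \cdot \frac{1}{13477} = \frac{16775}{13477}$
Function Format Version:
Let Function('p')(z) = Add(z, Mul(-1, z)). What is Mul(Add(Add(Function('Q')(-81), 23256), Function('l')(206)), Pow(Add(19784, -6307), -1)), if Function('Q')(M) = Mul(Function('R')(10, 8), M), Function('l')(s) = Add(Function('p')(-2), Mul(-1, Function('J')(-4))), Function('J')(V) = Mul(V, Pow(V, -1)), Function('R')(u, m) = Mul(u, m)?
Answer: Rational(16775, 13477) ≈ 1.2447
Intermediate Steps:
Function('p')(z) = 0
Function('R')(u, m) = Mul(m, u)
Function('J')(V) = 1
Function('l')(s) = -1 (Function('l')(s) = Add(0, Mul(-1, 1)) = Add(0, -1) = -1)
Function('Q')(M) = Mul(80, M) (Function('Q')(M) = Mul(Mul(8, 10), M) = Mul(80, M))
Mul(Add(Add(Function('Q')(-81), 23256), Function('l')(206)), Pow(Add(19784, -6307), -1)) = Mul(Add(Add(Mul(80, -81), 23256), -1), Pow(Add(19784, -6307), -1)) = Mul(Add(Add(-6480, 23256), -1), Pow(13477, -1)) = Mul(Add(16776, -1), Rational(1, 13477)) = Mul(16775, Rational(1, 13477)) = Rational(16775, 13477)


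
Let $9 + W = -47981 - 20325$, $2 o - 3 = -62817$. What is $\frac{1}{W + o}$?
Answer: $- \frac{1}{99722} \approx -1.0028 \cdot 10^{-5}$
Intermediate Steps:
$o = -31407$ ($o = \frac{3}{2} + \frac{1}{2} \left(-62817\right) = \frac{3}{2} - \frac{62817}{2} = -31407$)
$W = -68315$ ($W = -9 - 68306 = -68315$)
$\frac{1}{W + o} = \frac{1}{-68315 - 31407} = \frac{1}{-99722} = - \frac{1}{99722}$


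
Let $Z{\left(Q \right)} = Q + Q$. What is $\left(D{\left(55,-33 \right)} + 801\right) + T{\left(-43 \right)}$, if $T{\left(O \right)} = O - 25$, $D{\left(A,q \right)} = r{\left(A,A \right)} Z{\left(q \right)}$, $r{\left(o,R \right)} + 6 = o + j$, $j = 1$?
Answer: $-2567$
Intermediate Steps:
$Z{\left(Q \right)} = 2 Q$
$r{\left(o,R \right)} = -5 + o$ ($r{\left(o,R \right)} = -6 + \left(o + 1\right) = -6 + \left(1 + o\right) = -5 + o$)
$D{\left(A,q \right)} = 2 q \left(-5 + A\right)$ ($D{\left(A,q \right)} = \left(-5 + A\right) 2 q = 2 q \left(-5 + A\right)$)
$T{\left(O \right)} = -25 + O$
$\left(D{\left(55,-33 \right)} + 801\right) + T{\left(-43 \right)} = \left(2 \left(-33\right) \left(-5 + 55\right) + 801\right) - 68 = \left(2 \left(-33\right) 50 + 801\right) - 68 = \left(-3300 + 801\right) - 68 = -2499 - 68 = -2567$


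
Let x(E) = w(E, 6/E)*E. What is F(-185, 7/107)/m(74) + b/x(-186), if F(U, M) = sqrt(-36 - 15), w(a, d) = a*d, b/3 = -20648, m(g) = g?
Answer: 5162/93 + I*sqrt(51)/74 ≈ 55.505 + 0.096506*I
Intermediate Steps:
b = -61944 (b = 3*(-20648) = -61944)
F(U, M) = I*sqrt(51) (F(U, M) = sqrt(-51) = I*sqrt(51))
x(E) = 6*E (x(E) = (E*(6/E))*E = 6*E)
F(-185, 7/107)/m(74) + b/x(-186) = (I*sqrt(51))/74 - 61944/(6*(-186)) = (I*sqrt(51))*(1/74) - 61944/(-1116) = I*sqrt(51)/74 - 61944*(-1/1116) = I*sqrt(51)/74 + 5162/93 = 5162/93 + I*sqrt(51)/74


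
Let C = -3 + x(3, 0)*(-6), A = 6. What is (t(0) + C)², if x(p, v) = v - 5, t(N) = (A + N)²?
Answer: 3969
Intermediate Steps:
t(N) = (6 + N)²
x(p, v) = -5 + v
C = 27 (C = -3 + (-5 + 0)*(-6) = -3 - 5*(-6) = -3 + 30 = 27)
(t(0) + C)² = ((6 + 0)² + 27)² = (6² + 27)² = (36 + 27)² = 63² = 3969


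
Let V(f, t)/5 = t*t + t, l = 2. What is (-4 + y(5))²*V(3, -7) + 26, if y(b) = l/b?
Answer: 13738/5 ≈ 2747.6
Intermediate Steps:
V(f, t) = 5*t + 5*t² (V(f, t) = 5*(t*t + t) = 5*(t² + t) = 5*(t + t²) = 5*t + 5*t²)
y(b) = 2/b
(-4 + y(5))²*V(3, -7) + 26 = (-4 + 2/5)²*(5*(-7)*(1 - 7)) + 26 = (-4 + 2*(⅕))²*(5*(-7)*(-6)) + 26 = (-4 + ⅖)²*210 + 26 = (-18/5)²*210 + 26 = (324/25)*210 + 26 = 13608/5 + 26 = 13738/5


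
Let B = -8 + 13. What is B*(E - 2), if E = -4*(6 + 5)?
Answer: -230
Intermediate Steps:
B = 5
E = -44 (E = -4*11 = -44)
B*(E - 2) = 5*(-44 - 2) = 5*(-46) = -230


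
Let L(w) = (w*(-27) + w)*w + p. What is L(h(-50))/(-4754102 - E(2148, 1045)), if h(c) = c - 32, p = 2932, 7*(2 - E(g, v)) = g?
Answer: 300811/8319145 ≈ 0.036159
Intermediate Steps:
E(g, v) = 2 - g/7
h(c) = -32 + c
L(w) = 2932 - 26*w**2 (L(w) = (w*(-27) + w)*w + 2932 = (-27*w + w)*w + 2932 = (-26*w)*w + 2932 = -26*w**2 + 2932 = 2932 - 26*w**2)
L(h(-50))/(-4754102 - E(2148, 1045)) = (2932 - 26*(-32 - 50)**2)/(-4754102 - (2 - 1/7*2148)) = (2932 - 26*(-82)**2)/(-4754102 - (2 - 2148/7)) = (2932 - 26*6724)/(-4754102 - 1*(-2134/7)) = (2932 - 174824)/(-4754102 + 2134/7) = -171892/(-33276580/7) = -171892*(-7/33276580) = 300811/8319145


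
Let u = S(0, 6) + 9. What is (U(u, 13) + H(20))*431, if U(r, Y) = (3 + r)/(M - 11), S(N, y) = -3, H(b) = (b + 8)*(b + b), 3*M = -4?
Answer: 17849003/37 ≈ 4.8241e+5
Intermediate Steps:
M = -4/3 (M = (⅓)*(-4) = -4/3 ≈ -1.3333)
H(b) = 2*b*(8 + b) (H(b) = (8 + b)*(2*b) = 2*b*(8 + b))
u = 6 (u = -3 + 9 = 6)
U(r, Y) = -9/37 - 3*r/37 (U(r, Y) = (3 + r)/(-4/3 - 11) = (3 + r)/(-37/3) = (3 + r)*(-3/37) = -9/37 - 3*r/37)
(U(u, 13) + H(20))*431 = ((-9/37 - 3/37*6) + 2*20*(8 + 20))*431 = ((-9/37 - 18/37) + 2*20*28)*431 = (-27/37 + 1120)*431 = (41413/37)*431 = 17849003/37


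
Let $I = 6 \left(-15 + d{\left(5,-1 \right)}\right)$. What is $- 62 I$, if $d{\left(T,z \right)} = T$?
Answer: $3720$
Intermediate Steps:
$I = -60$ ($I = 6 \left(-15 + 5\right) = 6 \left(-10\right) = -60$)
$- 62 I = \left(-62\right) \left(-60\right) = 3720$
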